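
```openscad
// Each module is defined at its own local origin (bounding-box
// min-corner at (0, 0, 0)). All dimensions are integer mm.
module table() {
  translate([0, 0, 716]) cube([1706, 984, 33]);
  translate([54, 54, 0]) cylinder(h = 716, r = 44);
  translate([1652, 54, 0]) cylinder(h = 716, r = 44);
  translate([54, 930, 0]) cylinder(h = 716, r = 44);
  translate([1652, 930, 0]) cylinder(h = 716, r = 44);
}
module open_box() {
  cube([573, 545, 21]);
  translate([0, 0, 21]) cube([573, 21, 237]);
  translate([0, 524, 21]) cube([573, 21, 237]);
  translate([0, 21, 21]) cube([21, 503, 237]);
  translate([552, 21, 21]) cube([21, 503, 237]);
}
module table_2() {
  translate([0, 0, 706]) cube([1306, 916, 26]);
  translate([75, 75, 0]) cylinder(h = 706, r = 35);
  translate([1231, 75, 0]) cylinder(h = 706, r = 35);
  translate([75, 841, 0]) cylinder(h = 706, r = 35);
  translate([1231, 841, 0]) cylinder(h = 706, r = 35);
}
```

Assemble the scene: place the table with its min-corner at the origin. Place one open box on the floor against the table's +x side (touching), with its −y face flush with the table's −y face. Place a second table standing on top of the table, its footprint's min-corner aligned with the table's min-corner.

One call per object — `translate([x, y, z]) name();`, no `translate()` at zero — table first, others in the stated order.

table();
translate([1706, 0, 0]) open_box();
translate([0, 0, 749]) table_2();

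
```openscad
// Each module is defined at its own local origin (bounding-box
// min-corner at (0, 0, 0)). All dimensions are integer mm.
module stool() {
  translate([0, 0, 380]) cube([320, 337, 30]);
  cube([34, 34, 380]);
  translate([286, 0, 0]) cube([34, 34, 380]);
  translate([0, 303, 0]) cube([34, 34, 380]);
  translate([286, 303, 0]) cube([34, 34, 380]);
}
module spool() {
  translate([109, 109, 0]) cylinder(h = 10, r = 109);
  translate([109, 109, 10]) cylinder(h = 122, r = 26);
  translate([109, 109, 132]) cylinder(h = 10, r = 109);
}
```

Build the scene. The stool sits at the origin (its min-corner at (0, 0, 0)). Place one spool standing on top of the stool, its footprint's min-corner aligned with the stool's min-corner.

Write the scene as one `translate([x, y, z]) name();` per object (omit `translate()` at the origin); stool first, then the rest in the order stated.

stool();
translate([0, 0, 410]) spool();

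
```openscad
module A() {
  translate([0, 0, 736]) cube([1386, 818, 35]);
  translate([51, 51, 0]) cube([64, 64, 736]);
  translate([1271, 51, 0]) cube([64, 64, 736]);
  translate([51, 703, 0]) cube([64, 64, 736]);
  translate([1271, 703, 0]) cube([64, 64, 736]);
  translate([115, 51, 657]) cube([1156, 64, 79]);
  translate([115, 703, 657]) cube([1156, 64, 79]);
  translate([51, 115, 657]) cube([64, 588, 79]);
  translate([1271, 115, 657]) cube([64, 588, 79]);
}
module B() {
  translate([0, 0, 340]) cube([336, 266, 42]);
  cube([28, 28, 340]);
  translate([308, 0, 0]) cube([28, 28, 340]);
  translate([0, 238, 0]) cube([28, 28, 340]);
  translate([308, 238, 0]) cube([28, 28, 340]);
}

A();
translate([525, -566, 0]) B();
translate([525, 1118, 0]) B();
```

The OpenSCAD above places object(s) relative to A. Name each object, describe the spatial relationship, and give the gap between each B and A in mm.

Each stool's nearest face is 300 mm from the table's bounding box.

A is a table. B is a stool. Two stools sit around the table at the −y, +y sides. The gap between each stool and the table is 300 mm.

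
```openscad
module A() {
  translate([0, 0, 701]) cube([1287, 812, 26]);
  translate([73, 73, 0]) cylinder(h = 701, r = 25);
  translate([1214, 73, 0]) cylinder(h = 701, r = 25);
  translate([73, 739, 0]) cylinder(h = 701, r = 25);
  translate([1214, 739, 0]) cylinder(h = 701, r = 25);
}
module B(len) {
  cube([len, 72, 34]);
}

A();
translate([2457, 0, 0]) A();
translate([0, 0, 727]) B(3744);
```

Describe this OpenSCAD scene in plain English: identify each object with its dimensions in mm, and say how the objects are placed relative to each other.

A is a table with a 1287×812 mm rectangular top, 26 mm thick, top surface at z = 727 mm, supported by four round legs of 50 mm diameter, each leg's bounding box inset 48 mm from the nearest pair of top edges, running from the floor.

B is a rectangular beam 3744 mm long (x), 72 mm deep (y), 34 mm thick (z).

The beam spans the tops of two tables placed 1170 mm apart, resting at z = 727 mm.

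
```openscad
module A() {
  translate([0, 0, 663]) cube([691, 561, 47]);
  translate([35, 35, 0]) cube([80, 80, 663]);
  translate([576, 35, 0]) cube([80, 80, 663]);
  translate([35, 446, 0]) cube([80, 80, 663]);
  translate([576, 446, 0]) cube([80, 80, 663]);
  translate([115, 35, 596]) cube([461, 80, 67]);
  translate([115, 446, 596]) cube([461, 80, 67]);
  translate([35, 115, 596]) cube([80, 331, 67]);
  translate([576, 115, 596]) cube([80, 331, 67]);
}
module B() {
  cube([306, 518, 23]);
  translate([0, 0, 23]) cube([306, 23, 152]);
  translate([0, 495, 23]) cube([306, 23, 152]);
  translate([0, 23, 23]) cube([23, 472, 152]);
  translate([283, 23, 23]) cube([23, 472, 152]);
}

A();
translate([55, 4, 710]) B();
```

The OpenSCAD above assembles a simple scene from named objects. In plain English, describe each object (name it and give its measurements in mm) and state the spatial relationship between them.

A is a table with a 691×561 mm rectangular top, 47 mm thick, top surface at z = 710 mm, supported by four 80×80 mm square legs, each inset 35 mm from the nearest pair of top edges, running from the floor. Four apron rails, 80 mm thick and 67 mm tall, run between adjacent legs with their top edges flush with the underside of the top and their outer faces flush with the legs' outer faces.

B is an open storage box with external size 306×518×175 mm and wall thickness 23 mm (the base is also 23 mm thick). The base covers the whole footprint; the four walls stand on the base, with the y-facing walls full-width and the x-facing walls fitting between their inner faces.

The open box is on top of the table.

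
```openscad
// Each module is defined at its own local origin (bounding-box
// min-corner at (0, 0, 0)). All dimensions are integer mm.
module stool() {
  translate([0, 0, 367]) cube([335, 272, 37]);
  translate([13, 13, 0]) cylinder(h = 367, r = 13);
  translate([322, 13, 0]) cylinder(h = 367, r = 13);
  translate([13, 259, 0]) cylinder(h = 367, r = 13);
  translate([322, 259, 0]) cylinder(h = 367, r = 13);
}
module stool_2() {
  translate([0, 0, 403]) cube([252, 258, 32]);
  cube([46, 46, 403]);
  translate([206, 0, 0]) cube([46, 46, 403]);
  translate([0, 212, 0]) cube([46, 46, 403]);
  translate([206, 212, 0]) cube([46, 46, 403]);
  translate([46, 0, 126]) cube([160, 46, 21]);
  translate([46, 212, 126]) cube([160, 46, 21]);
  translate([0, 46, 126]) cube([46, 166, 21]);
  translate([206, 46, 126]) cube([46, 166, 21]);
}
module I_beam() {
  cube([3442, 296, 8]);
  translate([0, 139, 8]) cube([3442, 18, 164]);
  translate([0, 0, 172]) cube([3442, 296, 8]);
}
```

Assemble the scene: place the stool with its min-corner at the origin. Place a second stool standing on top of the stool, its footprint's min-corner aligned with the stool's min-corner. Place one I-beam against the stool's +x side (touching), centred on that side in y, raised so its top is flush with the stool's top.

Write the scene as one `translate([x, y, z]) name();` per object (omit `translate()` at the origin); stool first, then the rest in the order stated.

stool();
translate([0, 0, 404]) stool_2();
translate([335, -12, 224]) I_beam();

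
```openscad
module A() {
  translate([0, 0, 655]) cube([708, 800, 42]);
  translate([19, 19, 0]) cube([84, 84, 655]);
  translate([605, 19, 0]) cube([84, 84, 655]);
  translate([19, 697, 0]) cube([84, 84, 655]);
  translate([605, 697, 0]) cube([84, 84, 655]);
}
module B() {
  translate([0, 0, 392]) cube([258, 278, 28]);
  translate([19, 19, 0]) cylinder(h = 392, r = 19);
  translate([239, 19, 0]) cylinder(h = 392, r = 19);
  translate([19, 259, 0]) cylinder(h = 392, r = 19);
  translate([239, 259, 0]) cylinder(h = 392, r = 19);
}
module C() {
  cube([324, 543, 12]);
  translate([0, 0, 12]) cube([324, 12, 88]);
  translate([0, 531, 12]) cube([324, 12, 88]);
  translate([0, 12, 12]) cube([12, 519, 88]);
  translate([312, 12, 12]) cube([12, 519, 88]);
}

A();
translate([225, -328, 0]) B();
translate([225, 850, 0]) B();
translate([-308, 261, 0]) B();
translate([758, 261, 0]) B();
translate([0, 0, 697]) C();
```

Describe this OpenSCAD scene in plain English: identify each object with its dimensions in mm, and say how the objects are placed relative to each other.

A is a rectangular dining table. The top is 708×800×42 mm with its upper surface at z = 697 mm. It stands on four 84×84 mm square legs, each inset 19 mm from the nearest pair of top edges, running from the floor to the underside of the top.

B is a four-legged stool. The seat is 258×278 mm, 28 mm thick, top at z = 420 mm. It stands on four round legs, each 38 mm in diameter, from z = 0 to the seat underside, each leg's axis is inset half a diameter from the nearest pair of seat edges (so the leg's bounding box is flush with the corner).

C is an open storage box with external size 324×543×100 mm and wall thickness 12 mm (the base is also 12 mm thick). The base covers the whole footprint; the four walls stand on the base, with the y-facing walls full-width and the x-facing walls fitting between their inner faces.

Four stools sit around the table at the −y, +y, −x, +x sides. The open box is on top of the table.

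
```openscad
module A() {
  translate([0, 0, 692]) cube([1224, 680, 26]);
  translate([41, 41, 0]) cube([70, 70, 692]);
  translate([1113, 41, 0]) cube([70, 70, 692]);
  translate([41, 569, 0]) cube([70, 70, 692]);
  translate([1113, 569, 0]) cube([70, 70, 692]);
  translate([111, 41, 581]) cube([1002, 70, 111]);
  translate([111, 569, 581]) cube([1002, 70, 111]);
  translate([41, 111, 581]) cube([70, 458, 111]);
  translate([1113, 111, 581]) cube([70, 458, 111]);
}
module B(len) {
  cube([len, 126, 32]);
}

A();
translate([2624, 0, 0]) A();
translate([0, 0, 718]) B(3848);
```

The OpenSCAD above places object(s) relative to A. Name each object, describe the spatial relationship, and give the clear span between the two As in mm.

Second table starts at x = 2624; first ends at x = 1224; clear span = 2624 − 1224 = 1400 mm.

A is a table. B is a beam. A beam spans the tops of two tables. The clear span between the two tables is 1400 mm.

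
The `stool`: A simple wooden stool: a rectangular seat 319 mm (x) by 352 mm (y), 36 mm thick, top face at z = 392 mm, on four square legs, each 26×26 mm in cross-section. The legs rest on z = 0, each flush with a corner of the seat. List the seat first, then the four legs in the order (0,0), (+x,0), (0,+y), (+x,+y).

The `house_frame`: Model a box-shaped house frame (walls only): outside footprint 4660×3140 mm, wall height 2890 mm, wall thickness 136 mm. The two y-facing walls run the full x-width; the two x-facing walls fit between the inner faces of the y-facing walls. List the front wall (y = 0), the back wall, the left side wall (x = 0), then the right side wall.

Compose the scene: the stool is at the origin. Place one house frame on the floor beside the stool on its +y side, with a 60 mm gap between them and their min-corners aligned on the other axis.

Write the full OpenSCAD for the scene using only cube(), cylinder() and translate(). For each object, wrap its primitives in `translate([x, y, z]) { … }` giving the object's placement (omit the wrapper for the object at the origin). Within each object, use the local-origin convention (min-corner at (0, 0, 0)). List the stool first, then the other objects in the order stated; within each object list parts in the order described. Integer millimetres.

translate([0, 0, 356]) cube([319, 352, 36]);
cube([26, 26, 356]);
translate([293, 0, 0]) cube([26, 26, 356]);
translate([0, 326, 0]) cube([26, 26, 356]);
translate([293, 326, 0]) cube([26, 26, 356]);
translate([0, 412, 0]) {
  cube([4660, 136, 2890]);
  translate([0, 3004, 0]) cube([4660, 136, 2890]);
  translate([0, 136, 0]) cube([136, 2868, 2890]);
  translate([4524, 136, 0]) cube([136, 2868, 2890]);
}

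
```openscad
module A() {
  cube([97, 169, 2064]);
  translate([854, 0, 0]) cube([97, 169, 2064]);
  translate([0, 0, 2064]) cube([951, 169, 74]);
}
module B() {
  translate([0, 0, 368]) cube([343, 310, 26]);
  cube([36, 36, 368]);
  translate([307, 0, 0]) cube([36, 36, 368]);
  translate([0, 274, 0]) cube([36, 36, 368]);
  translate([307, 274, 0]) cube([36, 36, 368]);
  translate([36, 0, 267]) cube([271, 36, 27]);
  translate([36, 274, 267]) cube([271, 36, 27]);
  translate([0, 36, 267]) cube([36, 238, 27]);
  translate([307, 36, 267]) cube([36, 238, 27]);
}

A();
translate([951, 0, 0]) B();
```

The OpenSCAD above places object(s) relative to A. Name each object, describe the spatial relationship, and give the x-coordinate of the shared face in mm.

A is a door frame. B is a stool. The stool is against the door frame's +x side, with their −y faces flush. The x-coordinate of the shared face is 951 mm.

The door frame's +x face and the stool's −x face are both at x = 951 mm.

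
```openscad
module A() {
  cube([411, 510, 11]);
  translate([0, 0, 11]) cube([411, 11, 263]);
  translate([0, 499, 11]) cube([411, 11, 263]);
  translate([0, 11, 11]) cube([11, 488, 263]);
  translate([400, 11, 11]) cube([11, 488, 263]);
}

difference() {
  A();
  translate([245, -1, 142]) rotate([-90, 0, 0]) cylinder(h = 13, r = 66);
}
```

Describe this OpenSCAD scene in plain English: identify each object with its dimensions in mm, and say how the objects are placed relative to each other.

A is an open-topped rectangular box: outside dimensions 411×510×274 mm, with a uniform wall and base thickness of 11 mm. The base is a full 411×510 slab on the floor; four walls sit on top of the base. The front and back walls (the −y and +y sides) span the full width; the two side walls fit between them.

The open box has a circular hole of radius 66 mm through its front wall, centred at (x = 245, z = 142).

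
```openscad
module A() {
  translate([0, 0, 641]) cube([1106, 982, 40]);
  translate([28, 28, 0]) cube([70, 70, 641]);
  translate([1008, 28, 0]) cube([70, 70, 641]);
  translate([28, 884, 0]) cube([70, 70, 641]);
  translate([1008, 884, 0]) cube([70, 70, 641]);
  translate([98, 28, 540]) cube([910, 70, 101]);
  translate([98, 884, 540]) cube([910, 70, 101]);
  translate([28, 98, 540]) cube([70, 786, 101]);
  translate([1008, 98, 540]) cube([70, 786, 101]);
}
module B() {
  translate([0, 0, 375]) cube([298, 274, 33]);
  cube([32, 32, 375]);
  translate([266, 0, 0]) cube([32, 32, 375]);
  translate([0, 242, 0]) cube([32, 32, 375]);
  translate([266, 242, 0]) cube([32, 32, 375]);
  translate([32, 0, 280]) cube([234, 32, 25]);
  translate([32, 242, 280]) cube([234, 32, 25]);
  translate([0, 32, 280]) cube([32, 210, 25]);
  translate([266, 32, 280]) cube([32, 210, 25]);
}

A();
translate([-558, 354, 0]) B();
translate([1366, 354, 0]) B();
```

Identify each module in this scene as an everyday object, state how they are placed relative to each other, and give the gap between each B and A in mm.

Each stool's nearest face is 260 mm from the table's bounding box.

A is a table. B is a stool. Two stools sit around the table at the −x, +x sides. The gap between each stool and the table is 260 mm.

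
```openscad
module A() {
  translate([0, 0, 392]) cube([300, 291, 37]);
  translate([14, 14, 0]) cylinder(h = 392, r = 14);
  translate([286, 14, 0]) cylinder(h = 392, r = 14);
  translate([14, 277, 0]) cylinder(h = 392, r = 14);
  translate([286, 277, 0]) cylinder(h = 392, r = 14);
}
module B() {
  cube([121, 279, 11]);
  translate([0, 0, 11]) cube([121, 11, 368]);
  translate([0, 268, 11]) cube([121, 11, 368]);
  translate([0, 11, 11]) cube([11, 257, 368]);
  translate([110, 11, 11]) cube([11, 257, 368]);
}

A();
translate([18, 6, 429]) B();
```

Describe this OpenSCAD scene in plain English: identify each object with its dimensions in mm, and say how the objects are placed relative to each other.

A is a four-legged stool. The seat is 300×291 mm, 37 mm thick, top at z = 429 mm. It stands on four round legs, each 28 mm in diameter, from z = 0 to the seat underside, each leg's axis is inset half a diameter from the nearest pair of seat edges (so the leg's bounding box is flush with the corner).

B is an open storage box with external size 121×279×379 mm and wall thickness 11 mm (the base is also 11 mm thick). The base covers the whole footprint; the four walls stand on the base, with the y-facing walls full-width and the x-facing walls fitting between their inner faces.

The open box is on top of the stool.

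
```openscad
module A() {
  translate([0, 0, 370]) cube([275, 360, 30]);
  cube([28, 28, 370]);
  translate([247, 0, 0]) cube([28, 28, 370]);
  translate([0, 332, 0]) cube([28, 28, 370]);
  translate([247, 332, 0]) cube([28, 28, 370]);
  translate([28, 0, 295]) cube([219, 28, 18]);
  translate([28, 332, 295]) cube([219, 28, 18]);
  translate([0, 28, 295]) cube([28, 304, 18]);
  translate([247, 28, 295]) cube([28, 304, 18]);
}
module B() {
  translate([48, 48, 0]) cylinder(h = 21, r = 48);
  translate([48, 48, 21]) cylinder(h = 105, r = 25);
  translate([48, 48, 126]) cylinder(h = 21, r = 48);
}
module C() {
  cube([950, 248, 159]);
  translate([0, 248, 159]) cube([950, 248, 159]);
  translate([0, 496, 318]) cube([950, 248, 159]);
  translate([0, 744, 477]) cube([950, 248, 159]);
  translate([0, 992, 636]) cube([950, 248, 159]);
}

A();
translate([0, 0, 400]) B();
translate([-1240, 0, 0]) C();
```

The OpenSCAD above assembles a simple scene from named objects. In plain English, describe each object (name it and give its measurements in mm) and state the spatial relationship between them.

A is a four-legged stool. The seat is 275×360 mm, 30 mm thick, top at z = 400 mm. It stands on four square legs, each 28×28 mm in cross-section, from z = 0 to the seat underside, each flush with a corner of the seat. Four stretchers, 28 mm wide and 18 mm tall, connect adjacent legs with their undersides at z = 295 mm, each running between the inner faces of the legs it joins and aligned with the legs' outer faces on the other axis.

B is a spool: two coaxial disc flanges of radius 48 mm and thickness 21 mm, joined by a core cylinder of radius 25 mm and height 105 mm. The lower flange rests on z = 0 and the three cylinders share a vertical axis.

C is a run of 5 identical solid stair steps. Each tread is 950×248 mm and each step block is 159 mm high. Step 1 rests on the floor; step k is offset from step 1 by (k−1)×248 mm in y and (k−1)×159 mm in z.

The spool is on top of the stool. The staircase is on the floor beside the stool on its −x side.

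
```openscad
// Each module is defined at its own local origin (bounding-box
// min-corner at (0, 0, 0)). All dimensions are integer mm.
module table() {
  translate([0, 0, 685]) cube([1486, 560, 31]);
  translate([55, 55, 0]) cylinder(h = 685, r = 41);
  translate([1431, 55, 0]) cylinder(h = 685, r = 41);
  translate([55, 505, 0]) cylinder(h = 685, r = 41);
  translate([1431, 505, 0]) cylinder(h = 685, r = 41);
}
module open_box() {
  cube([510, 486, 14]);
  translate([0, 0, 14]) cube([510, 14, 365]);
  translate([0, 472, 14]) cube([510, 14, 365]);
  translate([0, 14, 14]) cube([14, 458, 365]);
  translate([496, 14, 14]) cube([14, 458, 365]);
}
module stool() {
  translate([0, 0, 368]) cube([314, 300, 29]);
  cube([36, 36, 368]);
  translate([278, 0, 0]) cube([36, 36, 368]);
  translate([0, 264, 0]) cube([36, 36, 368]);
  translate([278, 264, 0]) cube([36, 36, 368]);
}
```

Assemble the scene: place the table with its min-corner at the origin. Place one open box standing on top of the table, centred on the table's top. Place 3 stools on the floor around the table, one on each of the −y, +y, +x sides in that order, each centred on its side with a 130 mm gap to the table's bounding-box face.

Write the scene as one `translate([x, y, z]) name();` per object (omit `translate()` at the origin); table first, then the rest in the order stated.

table();
translate([488, 37, 716]) open_box();
translate([586, -430, 0]) stool();
translate([586, 690, 0]) stool();
translate([1616, 130, 0]) stool();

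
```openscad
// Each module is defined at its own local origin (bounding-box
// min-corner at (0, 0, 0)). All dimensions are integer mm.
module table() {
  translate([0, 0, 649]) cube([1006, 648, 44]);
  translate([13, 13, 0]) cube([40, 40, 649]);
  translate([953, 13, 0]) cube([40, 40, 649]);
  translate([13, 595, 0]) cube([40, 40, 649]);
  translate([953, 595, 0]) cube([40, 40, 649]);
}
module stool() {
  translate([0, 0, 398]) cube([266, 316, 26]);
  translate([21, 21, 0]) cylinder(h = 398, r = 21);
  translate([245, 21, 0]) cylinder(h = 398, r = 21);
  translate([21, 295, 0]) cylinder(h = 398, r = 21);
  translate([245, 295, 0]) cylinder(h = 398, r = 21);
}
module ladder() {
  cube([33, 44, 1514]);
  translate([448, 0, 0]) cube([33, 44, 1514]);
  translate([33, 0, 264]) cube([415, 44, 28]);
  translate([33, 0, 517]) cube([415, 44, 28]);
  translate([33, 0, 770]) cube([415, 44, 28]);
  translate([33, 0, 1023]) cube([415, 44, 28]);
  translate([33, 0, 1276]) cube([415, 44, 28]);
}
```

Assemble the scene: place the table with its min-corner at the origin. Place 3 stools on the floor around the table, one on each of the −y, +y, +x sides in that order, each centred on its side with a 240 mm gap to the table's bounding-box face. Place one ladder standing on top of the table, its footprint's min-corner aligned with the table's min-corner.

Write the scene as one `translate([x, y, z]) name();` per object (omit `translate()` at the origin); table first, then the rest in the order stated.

table();
translate([370, -556, 0]) stool();
translate([370, 888, 0]) stool();
translate([1246, 166, 0]) stool();
translate([0, 0, 693]) ladder();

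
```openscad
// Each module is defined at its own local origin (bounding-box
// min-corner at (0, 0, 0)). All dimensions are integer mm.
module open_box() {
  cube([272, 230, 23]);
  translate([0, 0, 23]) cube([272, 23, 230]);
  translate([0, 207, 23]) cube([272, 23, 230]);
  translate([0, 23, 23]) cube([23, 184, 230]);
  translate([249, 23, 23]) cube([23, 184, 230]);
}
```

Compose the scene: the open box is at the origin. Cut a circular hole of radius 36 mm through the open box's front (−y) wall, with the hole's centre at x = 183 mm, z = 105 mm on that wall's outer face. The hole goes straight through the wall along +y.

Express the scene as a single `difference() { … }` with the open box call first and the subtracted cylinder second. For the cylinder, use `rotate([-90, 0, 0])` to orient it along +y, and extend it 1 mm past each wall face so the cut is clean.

difference() {
  open_box();
  translate([183, -1, 105]) rotate([-90, 0, 0]) cylinder(h = 25, r = 36);
}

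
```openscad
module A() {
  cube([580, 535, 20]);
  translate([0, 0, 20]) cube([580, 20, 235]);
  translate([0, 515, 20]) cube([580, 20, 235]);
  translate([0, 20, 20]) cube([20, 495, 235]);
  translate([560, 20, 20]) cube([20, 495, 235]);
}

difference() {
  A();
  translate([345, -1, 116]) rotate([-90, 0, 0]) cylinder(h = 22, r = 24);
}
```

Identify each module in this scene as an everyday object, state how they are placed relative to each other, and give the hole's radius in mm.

A is an open box. The open box has a circular hole through its front wall. The hole's radius is 24 mm.

The subtracted cylinder has r = 24 mm.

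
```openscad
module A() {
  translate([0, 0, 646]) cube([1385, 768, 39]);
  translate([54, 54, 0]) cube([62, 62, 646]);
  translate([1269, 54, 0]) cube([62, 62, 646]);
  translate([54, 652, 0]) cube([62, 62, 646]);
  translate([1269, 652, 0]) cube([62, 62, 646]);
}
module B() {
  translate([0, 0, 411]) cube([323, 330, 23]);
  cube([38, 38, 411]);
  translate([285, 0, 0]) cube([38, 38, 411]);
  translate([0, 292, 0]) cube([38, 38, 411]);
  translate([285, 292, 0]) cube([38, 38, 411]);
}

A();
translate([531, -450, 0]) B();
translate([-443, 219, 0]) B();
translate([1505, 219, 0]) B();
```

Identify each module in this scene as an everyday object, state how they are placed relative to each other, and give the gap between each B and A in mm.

Each stool's nearest face is 120 mm from the table's bounding box.

A is a table. B is a stool. Three stools sit around the table at the −y, −x, +x sides. The gap between each stool and the table is 120 mm.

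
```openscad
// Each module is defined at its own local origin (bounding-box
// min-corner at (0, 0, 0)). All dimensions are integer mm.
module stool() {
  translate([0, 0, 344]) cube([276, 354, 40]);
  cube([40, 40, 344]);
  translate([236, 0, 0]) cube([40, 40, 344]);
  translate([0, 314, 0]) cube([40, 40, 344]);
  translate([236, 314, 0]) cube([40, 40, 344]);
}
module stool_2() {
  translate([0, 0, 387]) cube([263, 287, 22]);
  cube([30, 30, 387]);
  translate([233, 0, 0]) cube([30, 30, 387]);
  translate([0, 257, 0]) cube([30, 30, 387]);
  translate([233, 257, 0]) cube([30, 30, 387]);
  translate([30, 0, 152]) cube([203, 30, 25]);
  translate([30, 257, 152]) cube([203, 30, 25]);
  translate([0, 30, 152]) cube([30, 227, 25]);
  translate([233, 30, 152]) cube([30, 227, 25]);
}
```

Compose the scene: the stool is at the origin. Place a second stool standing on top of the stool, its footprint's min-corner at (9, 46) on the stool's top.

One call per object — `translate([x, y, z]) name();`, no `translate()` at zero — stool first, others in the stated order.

stool();
translate([9, 46, 384]) stool_2();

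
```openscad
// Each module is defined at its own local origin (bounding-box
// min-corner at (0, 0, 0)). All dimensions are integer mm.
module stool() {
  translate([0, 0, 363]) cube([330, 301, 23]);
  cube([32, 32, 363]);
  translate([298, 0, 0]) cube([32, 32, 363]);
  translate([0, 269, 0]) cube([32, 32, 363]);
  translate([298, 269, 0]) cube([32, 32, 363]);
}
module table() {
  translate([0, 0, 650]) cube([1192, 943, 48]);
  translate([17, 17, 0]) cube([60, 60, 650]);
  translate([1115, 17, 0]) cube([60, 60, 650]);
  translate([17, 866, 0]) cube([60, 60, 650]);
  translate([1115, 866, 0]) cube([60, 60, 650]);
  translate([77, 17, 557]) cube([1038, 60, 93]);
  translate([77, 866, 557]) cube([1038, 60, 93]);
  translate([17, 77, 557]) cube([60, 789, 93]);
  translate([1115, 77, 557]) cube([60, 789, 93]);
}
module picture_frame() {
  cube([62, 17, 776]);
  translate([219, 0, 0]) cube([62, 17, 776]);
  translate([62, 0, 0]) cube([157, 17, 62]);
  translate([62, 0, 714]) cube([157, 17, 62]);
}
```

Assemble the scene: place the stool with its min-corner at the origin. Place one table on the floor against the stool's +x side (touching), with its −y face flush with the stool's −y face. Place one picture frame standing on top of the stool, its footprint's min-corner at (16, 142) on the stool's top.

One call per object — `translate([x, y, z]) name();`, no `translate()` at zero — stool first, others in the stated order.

stool();
translate([330, 0, 0]) table();
translate([16, 142, 386]) picture_frame();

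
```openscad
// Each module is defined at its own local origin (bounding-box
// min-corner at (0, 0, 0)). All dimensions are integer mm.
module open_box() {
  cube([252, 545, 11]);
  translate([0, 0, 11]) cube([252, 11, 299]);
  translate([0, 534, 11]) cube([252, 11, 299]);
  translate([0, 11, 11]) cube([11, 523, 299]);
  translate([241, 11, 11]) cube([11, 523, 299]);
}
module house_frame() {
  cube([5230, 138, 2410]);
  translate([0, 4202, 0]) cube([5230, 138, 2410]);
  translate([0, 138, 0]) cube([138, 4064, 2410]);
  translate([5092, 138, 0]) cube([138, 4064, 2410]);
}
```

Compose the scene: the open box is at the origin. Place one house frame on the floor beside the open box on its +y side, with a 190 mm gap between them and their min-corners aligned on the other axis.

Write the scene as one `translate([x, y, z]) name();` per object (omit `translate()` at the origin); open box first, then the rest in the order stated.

open_box();
translate([0, 735, 0]) house_frame();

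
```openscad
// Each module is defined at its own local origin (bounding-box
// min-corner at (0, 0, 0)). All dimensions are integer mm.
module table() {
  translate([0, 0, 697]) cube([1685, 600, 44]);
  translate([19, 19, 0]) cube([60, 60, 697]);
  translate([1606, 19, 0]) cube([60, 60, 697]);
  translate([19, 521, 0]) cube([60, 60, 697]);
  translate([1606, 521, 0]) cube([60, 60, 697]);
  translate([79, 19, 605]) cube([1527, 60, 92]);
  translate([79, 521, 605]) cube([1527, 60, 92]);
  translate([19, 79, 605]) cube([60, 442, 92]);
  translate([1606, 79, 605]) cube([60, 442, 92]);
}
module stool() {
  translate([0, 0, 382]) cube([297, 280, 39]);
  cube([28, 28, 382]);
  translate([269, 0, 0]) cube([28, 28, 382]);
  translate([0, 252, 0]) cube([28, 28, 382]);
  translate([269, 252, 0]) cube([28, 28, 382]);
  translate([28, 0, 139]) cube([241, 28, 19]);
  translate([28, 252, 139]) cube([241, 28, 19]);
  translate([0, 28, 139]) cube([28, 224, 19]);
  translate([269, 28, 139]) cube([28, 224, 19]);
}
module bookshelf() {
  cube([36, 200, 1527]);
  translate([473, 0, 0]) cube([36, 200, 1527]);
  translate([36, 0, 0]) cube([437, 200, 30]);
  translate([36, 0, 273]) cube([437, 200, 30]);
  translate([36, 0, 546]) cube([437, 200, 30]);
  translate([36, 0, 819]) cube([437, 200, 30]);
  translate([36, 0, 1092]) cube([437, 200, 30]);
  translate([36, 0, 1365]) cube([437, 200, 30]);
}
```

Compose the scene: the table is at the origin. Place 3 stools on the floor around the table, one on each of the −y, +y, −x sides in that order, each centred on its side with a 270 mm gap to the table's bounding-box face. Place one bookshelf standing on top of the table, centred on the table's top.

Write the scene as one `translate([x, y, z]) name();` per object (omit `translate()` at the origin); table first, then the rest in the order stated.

table();
translate([694, -550, 0]) stool();
translate([694, 870, 0]) stool();
translate([-567, 160, 0]) stool();
translate([588, 200, 741]) bookshelf();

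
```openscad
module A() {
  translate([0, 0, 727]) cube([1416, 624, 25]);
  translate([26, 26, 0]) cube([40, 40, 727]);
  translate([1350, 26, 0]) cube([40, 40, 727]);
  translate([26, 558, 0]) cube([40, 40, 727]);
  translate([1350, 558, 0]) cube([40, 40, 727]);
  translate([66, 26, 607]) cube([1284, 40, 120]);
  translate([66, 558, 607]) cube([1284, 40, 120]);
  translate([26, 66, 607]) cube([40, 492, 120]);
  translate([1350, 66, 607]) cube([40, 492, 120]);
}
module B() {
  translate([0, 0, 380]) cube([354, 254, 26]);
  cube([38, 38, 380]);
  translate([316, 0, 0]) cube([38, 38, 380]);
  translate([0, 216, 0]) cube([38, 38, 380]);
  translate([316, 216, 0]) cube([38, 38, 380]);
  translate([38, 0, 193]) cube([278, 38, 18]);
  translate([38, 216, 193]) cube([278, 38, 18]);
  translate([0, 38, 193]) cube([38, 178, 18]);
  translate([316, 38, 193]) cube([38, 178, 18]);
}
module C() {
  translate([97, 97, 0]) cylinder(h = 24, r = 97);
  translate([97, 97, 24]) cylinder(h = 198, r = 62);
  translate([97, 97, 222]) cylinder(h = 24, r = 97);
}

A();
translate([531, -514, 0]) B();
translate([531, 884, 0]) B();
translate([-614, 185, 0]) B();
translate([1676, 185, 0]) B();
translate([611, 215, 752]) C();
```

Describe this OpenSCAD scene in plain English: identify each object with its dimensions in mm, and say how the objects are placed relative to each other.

A is a table with a 1416×624 mm rectangular top, 25 mm thick, top surface at z = 752 mm, supported by four 40×40 mm square legs, each inset 26 mm from the nearest pair of top edges, running from the floor. Four apron rails, 40 mm thick and 120 mm tall, run between adjacent legs with their top edges flush with the underside of the top and their outer faces flush with the legs' outer faces.

B is a four-legged stool. The seat is 354×254 mm, 26 mm thick, top at z = 406 mm. It stands on four square legs, each 38×38 mm in cross-section, from z = 0 to the seat underside, each flush with a corner of the seat. Four stretchers, 38 mm wide and 18 mm tall, connect adjacent legs with their undersides at z = 193 mm, each running between the inner faces of the legs it joins and aligned with the legs' outer faces on the other axis.

C is a spool: two coaxial disc flanges of radius 97 mm and thickness 24 mm, joined by a core cylinder of radius 62 mm and height 198 mm. The lower flange rests on z = 0 and the three cylinders share a vertical axis.

Four stools sit around the table at the −y, +y, −x, +x sides. The spool is on top of the table, centred.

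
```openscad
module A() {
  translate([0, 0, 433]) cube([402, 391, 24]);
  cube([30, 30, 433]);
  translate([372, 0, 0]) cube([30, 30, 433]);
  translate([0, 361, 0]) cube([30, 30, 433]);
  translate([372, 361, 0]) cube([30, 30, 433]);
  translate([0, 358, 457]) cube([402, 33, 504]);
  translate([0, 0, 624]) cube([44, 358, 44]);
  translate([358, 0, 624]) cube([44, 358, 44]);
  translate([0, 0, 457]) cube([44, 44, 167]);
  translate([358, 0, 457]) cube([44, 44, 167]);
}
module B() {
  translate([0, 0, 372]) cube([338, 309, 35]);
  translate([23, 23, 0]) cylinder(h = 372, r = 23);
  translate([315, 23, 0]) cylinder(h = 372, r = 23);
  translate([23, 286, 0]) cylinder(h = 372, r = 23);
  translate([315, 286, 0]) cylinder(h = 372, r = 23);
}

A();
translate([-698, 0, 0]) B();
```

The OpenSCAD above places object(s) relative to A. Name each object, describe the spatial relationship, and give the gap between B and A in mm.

The stool's nearest face is 360 mm from the chair's −x face.

A is a chair. B is a stool. The stool is on the floor beside the chair on its −x side. The gap between the stool and the chair is 360 mm.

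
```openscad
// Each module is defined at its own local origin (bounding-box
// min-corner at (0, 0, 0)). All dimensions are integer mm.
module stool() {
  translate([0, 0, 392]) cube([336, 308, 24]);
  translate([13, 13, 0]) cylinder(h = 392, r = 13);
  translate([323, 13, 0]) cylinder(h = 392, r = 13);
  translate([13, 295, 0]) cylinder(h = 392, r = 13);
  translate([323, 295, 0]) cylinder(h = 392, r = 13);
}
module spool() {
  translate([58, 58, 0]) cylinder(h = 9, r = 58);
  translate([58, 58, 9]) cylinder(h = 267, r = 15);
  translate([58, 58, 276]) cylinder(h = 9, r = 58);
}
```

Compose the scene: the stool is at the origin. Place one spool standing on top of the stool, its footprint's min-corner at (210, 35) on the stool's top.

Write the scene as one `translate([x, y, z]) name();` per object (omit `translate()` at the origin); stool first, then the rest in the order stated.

stool();
translate([210, 35, 416]) spool();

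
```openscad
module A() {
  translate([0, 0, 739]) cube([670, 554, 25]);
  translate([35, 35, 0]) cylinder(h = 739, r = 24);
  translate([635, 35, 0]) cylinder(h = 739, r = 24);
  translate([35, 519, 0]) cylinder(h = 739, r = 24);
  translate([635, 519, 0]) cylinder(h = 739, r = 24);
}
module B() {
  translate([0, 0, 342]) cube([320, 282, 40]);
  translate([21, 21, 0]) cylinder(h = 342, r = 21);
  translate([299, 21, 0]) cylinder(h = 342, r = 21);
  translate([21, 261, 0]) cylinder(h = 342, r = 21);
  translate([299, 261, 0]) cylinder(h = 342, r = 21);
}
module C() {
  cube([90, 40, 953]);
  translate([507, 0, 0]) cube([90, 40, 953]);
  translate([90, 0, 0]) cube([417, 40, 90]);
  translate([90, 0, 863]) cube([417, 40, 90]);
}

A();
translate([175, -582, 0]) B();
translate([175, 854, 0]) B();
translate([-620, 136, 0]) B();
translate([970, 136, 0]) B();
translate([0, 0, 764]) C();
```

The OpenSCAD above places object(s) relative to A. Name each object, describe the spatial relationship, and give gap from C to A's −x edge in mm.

The picture frame's min-x is at 0; the table's min-x is 0; gap = 0 mm.

A is a table. B is a stool. C is a picture frame. Four stools sit around the table at the −y, +y, −x, +x sides. The picture frame is on top of the table. The gap from the picture frame to the table's −x edge is 0 mm.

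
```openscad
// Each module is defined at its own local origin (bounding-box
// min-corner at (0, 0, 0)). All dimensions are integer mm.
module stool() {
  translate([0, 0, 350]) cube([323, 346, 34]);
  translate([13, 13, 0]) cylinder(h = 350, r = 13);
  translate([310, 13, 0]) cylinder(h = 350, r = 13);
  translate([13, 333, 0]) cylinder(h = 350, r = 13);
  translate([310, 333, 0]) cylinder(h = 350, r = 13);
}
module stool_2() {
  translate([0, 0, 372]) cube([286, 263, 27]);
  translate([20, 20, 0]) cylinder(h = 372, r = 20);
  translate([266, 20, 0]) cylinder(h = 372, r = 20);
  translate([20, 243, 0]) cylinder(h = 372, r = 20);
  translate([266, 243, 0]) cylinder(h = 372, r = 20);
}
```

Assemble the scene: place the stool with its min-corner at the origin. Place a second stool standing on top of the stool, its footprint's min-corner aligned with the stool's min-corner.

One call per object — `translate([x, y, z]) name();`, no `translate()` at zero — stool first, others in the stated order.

stool();
translate([0, 0, 384]) stool_2();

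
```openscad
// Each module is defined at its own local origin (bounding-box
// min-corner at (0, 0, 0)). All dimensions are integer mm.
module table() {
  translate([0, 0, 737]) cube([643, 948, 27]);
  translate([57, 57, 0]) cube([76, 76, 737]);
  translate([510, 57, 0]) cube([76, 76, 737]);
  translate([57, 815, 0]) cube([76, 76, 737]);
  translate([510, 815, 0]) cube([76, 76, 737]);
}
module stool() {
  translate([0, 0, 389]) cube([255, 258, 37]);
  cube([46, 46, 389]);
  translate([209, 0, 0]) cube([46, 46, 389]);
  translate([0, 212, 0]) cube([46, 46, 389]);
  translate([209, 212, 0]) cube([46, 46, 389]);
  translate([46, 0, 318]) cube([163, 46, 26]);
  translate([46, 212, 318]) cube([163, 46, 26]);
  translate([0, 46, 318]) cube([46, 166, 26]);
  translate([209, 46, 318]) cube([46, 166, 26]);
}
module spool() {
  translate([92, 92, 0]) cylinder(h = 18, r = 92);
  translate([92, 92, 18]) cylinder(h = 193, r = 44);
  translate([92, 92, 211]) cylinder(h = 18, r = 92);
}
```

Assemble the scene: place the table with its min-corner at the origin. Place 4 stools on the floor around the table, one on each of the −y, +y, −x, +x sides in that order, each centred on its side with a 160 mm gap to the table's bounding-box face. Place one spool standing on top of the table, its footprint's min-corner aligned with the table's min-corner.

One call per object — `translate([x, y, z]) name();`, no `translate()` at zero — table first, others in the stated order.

table();
translate([194, -418, 0]) stool();
translate([194, 1108, 0]) stool();
translate([-415, 345, 0]) stool();
translate([803, 345, 0]) stool();
translate([0, 0, 764]) spool();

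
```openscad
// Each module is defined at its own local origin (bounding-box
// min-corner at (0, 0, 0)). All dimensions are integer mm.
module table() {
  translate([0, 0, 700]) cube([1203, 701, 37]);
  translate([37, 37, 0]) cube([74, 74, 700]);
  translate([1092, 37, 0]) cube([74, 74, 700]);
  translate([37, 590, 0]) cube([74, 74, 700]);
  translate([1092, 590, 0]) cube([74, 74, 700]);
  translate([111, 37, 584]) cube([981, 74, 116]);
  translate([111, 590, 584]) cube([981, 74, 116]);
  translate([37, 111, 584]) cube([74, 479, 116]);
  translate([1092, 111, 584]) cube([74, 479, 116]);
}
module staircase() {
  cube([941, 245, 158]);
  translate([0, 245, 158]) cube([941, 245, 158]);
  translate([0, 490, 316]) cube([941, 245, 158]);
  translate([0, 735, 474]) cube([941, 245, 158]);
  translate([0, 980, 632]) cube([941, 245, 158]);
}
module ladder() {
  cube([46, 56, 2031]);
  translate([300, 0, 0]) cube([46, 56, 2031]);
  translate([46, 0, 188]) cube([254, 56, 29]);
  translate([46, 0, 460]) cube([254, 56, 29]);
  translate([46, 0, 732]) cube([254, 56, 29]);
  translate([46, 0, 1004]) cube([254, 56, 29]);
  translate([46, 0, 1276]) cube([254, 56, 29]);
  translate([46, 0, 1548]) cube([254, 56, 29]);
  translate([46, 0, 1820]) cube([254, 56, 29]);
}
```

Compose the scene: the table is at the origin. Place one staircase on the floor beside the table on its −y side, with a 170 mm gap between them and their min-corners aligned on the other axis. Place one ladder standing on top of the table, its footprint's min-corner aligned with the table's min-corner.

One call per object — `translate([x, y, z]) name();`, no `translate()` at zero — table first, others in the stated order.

table();
translate([0, -1395, 0]) staircase();
translate([0, 0, 737]) ladder();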